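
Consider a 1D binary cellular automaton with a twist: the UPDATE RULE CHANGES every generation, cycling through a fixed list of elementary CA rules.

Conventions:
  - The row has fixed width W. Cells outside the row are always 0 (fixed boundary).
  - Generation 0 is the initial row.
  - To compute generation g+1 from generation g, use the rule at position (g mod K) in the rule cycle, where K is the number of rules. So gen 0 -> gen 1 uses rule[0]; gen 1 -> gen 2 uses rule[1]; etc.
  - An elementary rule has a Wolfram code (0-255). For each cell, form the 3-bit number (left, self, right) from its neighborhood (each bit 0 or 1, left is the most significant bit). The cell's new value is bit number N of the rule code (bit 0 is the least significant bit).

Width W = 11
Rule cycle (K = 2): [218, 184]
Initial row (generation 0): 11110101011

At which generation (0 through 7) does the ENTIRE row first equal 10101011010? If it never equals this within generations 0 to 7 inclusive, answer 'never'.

Gen 0: 11110101011
Gen 1 (rule 218): 11110000011
Gen 2 (rule 184): 11101000010
Gen 3 (rule 218): 11100100101
Gen 4 (rule 184): 11010010010
Gen 5 (rule 218): 11001101101
Gen 6 (rule 184): 10101011010
Gen 7 (rule 218): 00000011001

Answer: 6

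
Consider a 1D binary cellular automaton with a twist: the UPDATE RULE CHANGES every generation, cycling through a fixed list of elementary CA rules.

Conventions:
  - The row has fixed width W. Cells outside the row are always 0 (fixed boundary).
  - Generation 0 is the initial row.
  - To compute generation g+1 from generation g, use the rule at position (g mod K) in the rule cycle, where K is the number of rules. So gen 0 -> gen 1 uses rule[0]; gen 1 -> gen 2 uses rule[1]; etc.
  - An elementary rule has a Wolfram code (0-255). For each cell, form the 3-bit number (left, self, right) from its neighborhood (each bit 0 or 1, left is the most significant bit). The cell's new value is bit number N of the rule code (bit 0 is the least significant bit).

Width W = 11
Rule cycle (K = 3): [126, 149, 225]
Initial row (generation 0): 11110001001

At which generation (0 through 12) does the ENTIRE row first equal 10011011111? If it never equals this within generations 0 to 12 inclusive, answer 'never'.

Gen 0: 11110001001
Gen 1 (rule 126): 10011011111
Gen 2 (rule 149): 11000001110
Gen 3 (rule 225): 01011100110
Gen 4 (rule 126): 11110111111
Gen 5 (rule 149): 01100011110
Gen 6 (rule 225): 00101001110
Gen 7 (rule 126): 01111111011
Gen 8 (rule 149): 00111110000
Gen 9 (rule 225): 10011110111
Gen 10 (rule 126): 11110011101
Gen 11 (rule 149): 01101001001
Gen 12 (rule 225): 00110000000

Answer: 1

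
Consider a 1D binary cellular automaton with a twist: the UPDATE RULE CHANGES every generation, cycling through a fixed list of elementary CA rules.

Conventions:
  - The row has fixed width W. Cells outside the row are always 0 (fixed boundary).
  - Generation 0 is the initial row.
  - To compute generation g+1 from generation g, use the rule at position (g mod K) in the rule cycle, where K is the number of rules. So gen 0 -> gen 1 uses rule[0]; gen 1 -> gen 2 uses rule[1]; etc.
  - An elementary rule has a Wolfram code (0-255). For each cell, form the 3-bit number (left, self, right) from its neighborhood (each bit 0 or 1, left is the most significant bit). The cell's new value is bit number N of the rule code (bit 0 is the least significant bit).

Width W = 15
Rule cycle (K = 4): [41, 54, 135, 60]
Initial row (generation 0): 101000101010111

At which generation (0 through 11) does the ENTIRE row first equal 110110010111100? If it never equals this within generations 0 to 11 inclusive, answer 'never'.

Gen 0: 101000101010111
Gen 1 (rule 41): 010010010101100
Gen 2 (rule 54): 111111111110010
Gen 3 (rule 135): 011111111100110
Gen 4 (rule 60): 010000000010101
Gen 5 (rule 41): 000111111001010
Gen 6 (rule 54): 001000000111111
Gen 7 (rule 135): 111011111011110
Gen 8 (rule 60): 100110000110001
Gen 9 (rule 41): 000100110100100
Gen 10 (rule 54): 001111001111110
Gen 11 (rule 135): 110110010111100

Answer: 11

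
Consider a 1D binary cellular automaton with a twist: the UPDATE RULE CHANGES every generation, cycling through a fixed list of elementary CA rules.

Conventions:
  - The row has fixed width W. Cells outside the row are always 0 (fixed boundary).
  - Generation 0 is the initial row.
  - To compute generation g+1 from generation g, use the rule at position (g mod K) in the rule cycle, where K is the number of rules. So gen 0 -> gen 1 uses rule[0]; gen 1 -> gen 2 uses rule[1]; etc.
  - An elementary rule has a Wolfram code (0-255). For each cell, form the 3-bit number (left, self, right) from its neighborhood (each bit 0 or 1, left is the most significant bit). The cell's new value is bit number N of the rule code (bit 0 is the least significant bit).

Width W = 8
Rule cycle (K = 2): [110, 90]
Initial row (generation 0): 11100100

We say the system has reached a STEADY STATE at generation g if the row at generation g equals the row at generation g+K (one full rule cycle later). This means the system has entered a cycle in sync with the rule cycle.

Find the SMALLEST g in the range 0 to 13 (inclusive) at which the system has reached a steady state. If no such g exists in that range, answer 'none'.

Answer: none

Derivation:
Gen 0: 11100100
Gen 1 (rule 110): 10101100
Gen 2 (rule 90): 00001110
Gen 3 (rule 110): 00011010
Gen 4 (rule 90): 00111001
Gen 5 (rule 110): 01101011
Gen 6 (rule 90): 11100011
Gen 7 (rule 110): 10100111
Gen 8 (rule 90): 00011101
Gen 9 (rule 110): 00110111
Gen 10 (rule 90): 01110101
Gen 11 (rule 110): 11011111
Gen 12 (rule 90): 11010001
Gen 13 (rule 110): 11110011
Gen 14 (rule 90): 10011111
Gen 15 (rule 110): 10110001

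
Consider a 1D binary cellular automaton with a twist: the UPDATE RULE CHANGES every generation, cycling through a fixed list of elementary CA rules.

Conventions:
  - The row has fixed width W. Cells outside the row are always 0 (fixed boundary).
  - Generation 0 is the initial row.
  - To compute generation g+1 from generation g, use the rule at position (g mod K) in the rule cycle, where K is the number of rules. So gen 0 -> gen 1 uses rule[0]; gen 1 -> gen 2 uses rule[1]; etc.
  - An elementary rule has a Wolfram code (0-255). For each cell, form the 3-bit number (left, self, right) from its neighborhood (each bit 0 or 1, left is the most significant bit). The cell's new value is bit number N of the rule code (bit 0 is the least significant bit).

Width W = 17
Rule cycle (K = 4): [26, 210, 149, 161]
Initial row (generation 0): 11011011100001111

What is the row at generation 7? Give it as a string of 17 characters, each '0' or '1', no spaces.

Answer: 01111111111101011

Derivation:
Gen 0: 11011011100001111
Gen 1 (rule 26): 10010010010011000
Gen 2 (rule 210): 01101101101101100
Gen 3 (rule 149): 00000000000000011
Gen 4 (rule 161): 11111111111111000
Gen 5 (rule 26): 10000000000000100
Gen 6 (rule 210): 01000000000001010
Gen 7 (rule 149): 01111111111101011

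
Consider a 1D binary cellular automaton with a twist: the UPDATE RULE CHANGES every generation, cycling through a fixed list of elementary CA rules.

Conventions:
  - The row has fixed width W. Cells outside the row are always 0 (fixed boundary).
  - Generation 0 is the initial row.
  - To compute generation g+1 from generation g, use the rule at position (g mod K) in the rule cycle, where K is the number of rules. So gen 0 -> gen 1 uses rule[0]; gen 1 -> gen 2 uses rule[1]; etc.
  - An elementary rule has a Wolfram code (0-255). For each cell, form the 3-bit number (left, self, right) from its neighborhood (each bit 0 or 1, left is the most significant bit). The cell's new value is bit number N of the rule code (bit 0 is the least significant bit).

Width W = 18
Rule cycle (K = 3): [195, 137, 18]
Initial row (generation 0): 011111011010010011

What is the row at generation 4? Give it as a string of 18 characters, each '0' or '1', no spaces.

Answer: 100110011000011111

Derivation:
Gen 0: 011111011010010011
Gen 1 (rule 195): 101111001000100101
Gen 2 (rule 137): 001110000010000000
Gen 3 (rule 18): 010001000101000000
Gen 4 (rule 195): 100110011000011111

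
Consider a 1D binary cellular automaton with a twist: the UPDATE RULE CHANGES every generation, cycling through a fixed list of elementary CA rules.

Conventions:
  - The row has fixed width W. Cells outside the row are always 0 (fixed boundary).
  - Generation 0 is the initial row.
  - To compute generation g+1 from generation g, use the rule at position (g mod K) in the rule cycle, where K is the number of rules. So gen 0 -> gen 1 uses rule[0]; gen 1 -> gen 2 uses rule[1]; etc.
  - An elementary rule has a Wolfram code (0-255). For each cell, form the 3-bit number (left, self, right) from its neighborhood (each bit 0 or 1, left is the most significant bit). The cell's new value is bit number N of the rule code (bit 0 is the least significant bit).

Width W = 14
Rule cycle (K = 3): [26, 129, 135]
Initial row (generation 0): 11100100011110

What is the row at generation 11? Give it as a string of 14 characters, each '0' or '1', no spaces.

Gen 0: 11100100011110
Gen 1 (rule 26): 10011010110001
Gen 2 (rule 129): 00000000000100
Gen 3 (rule 135): 11111111111101
Gen 4 (rule 26): 10000000000000
Gen 5 (rule 129): 00111111111111
Gen 6 (rule 135): 11011111111110
Gen 7 (rule 26): 10010000000001
Gen 8 (rule 129): 00000111111100
Gen 9 (rule 135): 11111011111001
Gen 10 (rule 26): 10000010000110
Gen 11 (rule 129): 00111000110000

Answer: 00111000110000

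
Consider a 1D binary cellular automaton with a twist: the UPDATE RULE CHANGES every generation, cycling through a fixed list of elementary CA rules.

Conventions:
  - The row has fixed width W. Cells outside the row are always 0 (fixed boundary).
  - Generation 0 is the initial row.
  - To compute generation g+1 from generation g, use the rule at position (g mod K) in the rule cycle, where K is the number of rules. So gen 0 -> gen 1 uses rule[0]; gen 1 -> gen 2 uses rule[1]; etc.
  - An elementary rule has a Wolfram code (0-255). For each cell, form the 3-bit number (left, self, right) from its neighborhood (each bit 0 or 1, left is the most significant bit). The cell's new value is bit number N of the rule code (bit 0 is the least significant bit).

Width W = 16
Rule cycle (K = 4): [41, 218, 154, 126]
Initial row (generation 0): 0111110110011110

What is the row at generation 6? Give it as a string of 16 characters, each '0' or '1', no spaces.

Gen 0: 0111110110011110
Gen 1 (rule 41): 0100001100010000
Gen 2 (rule 218): 1010011110101000
Gen 3 (rule 154): 0001111100000100
Gen 4 (rule 126): 0011000110001110
Gen 5 (rule 41): 1010010100101000
Gen 6 (rule 218): 0001100011000100

Answer: 0001100011000100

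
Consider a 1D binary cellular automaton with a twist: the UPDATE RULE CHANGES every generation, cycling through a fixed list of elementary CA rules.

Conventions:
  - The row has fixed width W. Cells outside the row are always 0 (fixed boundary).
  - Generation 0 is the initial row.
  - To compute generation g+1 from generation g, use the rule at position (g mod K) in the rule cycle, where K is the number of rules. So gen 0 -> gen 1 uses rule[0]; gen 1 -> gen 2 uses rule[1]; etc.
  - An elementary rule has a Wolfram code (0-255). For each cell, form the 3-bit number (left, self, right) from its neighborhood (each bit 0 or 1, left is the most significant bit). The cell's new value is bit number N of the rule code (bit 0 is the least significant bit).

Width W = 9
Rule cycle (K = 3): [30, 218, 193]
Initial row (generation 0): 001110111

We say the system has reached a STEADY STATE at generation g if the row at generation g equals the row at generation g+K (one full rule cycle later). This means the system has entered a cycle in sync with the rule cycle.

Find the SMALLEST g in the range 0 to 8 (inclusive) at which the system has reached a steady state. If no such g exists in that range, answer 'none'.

Gen 0: 001110111
Gen 1 (rule 30): 011000100
Gen 2 (rule 218): 111101010
Gen 3 (rule 193): 011100000
Gen 4 (rule 30): 110010000
Gen 5 (rule 218): 111101000
Gen 6 (rule 193): 011100011
Gen 7 (rule 30): 110010110
Gen 8 (rule 218): 111100111
Gen 9 (rule 193): 011100011
Gen 10 (rule 30): 110010110
Gen 11 (rule 218): 111100111

Answer: 6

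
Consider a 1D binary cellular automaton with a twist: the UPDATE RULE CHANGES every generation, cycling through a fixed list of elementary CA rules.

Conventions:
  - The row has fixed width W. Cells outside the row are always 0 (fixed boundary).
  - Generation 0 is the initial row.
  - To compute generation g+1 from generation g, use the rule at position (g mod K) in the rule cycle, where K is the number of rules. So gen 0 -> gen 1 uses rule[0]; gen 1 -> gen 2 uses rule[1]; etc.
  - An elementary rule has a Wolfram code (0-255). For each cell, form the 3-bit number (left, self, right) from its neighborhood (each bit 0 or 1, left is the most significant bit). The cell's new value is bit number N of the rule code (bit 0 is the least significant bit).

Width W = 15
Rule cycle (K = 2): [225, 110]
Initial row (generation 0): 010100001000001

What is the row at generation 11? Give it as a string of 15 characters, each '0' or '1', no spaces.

Gen 0: 010100001000001
Gen 1 (rule 225): 001001100011100
Gen 2 (rule 110): 011011100110100
Gen 3 (rule 225): 001101100011001
Gen 4 (rule 110): 011111100111011
Gen 5 (rule 225): 001111100011101
Gen 6 (rule 110): 011000100110111
Gen 7 (rule 225): 001010000011011
Gen 8 (rule 110): 011110000111111
Gen 9 (rule 225): 001110110011111
Gen 10 (rule 110): 011011110110001
Gen 11 (rule 225): 001101111010100

Answer: 001101111010100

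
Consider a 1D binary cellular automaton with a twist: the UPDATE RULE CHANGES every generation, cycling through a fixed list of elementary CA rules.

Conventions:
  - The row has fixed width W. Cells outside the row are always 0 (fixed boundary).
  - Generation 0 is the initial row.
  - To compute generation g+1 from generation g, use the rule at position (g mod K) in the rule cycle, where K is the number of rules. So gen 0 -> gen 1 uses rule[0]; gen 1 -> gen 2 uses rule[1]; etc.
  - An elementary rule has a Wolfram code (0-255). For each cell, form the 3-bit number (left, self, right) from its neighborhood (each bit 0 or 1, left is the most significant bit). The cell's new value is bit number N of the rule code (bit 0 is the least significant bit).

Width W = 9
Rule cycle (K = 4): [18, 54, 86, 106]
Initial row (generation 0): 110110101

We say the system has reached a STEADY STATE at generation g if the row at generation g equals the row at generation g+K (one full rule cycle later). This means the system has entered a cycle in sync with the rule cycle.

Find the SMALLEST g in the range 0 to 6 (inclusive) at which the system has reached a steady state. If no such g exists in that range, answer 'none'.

Answer: 1

Derivation:
Gen 0: 110110101
Gen 1 (rule 18): 000000000
Gen 2 (rule 54): 000000000
Gen 3 (rule 86): 000000000
Gen 4 (rule 106): 000000000
Gen 5 (rule 18): 000000000
Gen 6 (rule 54): 000000000
Gen 7 (rule 86): 000000000
Gen 8 (rule 106): 000000000
Gen 9 (rule 18): 000000000
Gen 10 (rule 54): 000000000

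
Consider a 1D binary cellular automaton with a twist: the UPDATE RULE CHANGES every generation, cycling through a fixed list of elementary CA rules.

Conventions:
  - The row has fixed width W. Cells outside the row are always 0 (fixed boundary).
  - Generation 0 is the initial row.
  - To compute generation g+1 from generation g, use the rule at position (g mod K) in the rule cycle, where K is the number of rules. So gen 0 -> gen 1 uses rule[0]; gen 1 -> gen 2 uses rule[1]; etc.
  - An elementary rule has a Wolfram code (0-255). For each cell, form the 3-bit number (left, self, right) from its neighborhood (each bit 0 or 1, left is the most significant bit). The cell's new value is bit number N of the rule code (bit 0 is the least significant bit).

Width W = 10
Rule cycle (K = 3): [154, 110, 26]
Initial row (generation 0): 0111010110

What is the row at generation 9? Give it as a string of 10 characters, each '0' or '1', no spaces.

Gen 0: 0111010110
Gen 1 (rule 154): 1110000101
Gen 2 (rule 110): 1010001111
Gen 3 (rule 26): 0001011000
Gen 4 (rule 154): 0010010100
Gen 5 (rule 110): 0110111100
Gen 6 (rule 26): 1100100010
Gen 7 (rule 154): 1011010101
Gen 8 (rule 110): 1111111111
Gen 9 (rule 26): 1000000000

Answer: 1000000000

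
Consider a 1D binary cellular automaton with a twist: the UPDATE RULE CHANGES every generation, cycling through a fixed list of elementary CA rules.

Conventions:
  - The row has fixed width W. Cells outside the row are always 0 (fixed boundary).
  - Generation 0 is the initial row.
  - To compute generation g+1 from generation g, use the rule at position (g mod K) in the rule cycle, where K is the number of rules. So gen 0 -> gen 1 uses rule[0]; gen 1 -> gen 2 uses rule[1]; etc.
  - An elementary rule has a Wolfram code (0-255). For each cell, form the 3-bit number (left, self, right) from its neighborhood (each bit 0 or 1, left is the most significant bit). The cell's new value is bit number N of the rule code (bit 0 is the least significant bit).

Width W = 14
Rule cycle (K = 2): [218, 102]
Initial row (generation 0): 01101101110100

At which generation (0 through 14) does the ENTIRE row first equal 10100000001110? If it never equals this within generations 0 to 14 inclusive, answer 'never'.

Answer: 12

Derivation:
Gen 0: 01101101110100
Gen 1 (rule 218): 11101101110010
Gen 2 (rule 102): 00110110010110
Gen 3 (rule 218): 01110111100111
Gen 4 (rule 102): 10011000101001
Gen 5 (rule 218): 01111101000110
Gen 6 (rule 102): 10000111001010
Gen 7 (rule 218): 01001111110001
Gen 8 (rule 102): 11010000010011
Gen 9 (rule 218): 11001000101111
Gen 10 (rule 102): 01011001110001
Gen 11 (rule 218): 10011111111010
Gen 12 (rule 102): 10100000001110
Gen 13 (rule 218): 00010000011111
Gen 14 (rule 102): 00110000100001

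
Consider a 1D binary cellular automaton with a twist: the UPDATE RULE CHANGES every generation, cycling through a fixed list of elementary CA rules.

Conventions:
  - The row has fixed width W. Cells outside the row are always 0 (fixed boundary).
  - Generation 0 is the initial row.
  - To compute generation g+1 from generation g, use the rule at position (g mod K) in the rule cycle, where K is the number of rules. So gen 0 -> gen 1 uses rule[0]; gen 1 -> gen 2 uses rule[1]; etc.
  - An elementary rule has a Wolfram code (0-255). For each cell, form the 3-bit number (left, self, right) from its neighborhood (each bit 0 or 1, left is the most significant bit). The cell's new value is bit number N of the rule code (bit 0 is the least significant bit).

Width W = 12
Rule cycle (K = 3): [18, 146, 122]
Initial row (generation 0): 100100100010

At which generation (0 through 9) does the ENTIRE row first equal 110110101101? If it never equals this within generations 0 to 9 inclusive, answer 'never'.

Answer: never

Derivation:
Gen 0: 100100100010
Gen 1 (rule 18): 011011010101
Gen 2 (rule 146): 100000000000
Gen 3 (rule 122): 010000000000
Gen 4 (rule 18): 101000000000
Gen 5 (rule 146): 000100000000
Gen 6 (rule 122): 001010000000
Gen 7 (rule 18): 010001000000
Gen 8 (rule 146): 101010100000
Gen 9 (rule 122): 010101010000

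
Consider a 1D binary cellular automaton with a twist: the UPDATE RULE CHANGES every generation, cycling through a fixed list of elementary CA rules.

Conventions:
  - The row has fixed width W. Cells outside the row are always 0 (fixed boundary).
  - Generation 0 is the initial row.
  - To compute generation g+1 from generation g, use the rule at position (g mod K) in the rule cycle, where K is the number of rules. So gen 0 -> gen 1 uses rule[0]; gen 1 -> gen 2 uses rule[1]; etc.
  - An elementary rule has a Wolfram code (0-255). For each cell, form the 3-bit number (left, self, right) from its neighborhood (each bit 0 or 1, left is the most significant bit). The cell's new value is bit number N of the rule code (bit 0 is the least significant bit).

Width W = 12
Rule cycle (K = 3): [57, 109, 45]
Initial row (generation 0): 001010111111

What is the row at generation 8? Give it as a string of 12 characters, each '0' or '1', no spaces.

Gen 0: 001010111111
Gen 1 (rule 57): 100101100000
Gen 2 (rule 109): 100111101111
Gen 3 (rule 45): 100100011000
Gen 4 (rule 57): 010011010111
Gen 5 (rule 109): 010011111101
Gen 6 (rule 45): 010010000011
Gen 7 (rule 57): 001001111010
Gen 8 (rule 109): 101001001110

Answer: 101001001110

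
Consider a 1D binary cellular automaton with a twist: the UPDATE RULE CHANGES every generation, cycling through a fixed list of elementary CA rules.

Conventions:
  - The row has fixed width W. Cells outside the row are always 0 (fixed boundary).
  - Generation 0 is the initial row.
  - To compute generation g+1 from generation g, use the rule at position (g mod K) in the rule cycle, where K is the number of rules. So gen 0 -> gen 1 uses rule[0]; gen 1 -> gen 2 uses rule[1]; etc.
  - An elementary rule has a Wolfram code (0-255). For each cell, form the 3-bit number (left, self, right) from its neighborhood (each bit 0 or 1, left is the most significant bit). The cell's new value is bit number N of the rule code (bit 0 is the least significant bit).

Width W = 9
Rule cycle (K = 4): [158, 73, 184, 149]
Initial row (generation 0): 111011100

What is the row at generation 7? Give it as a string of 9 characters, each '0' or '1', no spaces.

Gen 0: 111011100
Gen 1 (rule 158): 110011010
Gen 2 (rule 73): 110011000
Gen 3 (rule 184): 101010100
Gen 4 (rule 149): 101010111
Gen 5 (rule 158): 101010110
Gen 6 (rule 73): 000000110
Gen 7 (rule 184): 000000101

Answer: 000000101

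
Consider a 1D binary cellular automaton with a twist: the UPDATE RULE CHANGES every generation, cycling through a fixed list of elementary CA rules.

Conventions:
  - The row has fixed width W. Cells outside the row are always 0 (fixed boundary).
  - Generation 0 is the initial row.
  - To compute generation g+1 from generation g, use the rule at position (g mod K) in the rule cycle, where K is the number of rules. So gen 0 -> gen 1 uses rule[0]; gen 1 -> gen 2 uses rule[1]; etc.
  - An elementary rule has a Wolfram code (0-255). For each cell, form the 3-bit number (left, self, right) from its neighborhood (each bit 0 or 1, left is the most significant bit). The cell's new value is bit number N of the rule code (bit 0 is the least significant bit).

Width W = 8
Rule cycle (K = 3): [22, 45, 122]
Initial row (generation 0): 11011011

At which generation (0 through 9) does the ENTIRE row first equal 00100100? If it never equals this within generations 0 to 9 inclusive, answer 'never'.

Gen 0: 11011011
Gen 1 (rule 22): 00000000
Gen 2 (rule 45): 11111111
Gen 3 (rule 122): 10000001
Gen 4 (rule 22): 11000011
Gen 5 (rule 45): 10011010
Gen 6 (rule 122): 01111101
Gen 7 (rule 22): 10000001
Gen 8 (rule 45): 10111101
Gen 9 (rule 122): 01100110

Answer: never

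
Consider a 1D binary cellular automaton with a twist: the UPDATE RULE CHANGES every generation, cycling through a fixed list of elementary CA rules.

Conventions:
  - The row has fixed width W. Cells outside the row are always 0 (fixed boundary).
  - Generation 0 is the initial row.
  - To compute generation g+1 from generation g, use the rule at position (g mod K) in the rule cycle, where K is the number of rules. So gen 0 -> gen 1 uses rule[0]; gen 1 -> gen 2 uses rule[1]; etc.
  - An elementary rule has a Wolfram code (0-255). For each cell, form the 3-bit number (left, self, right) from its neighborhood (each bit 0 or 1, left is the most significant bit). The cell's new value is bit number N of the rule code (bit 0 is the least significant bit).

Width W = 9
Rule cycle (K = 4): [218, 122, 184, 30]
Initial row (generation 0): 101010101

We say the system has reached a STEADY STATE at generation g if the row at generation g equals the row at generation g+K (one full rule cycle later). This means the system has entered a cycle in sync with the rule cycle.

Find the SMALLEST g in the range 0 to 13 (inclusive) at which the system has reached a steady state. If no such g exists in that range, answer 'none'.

Gen 0: 101010101
Gen 1 (rule 218): 000000000
Gen 2 (rule 122): 000000000
Gen 3 (rule 184): 000000000
Gen 4 (rule 30): 000000000
Gen 5 (rule 218): 000000000
Gen 6 (rule 122): 000000000
Gen 7 (rule 184): 000000000
Gen 8 (rule 30): 000000000
Gen 9 (rule 218): 000000000
Gen 10 (rule 122): 000000000
Gen 11 (rule 184): 000000000
Gen 12 (rule 30): 000000000
Gen 13 (rule 218): 000000000
Gen 14 (rule 122): 000000000
Gen 15 (rule 184): 000000000
Gen 16 (rule 30): 000000000
Gen 17 (rule 218): 000000000

Answer: 1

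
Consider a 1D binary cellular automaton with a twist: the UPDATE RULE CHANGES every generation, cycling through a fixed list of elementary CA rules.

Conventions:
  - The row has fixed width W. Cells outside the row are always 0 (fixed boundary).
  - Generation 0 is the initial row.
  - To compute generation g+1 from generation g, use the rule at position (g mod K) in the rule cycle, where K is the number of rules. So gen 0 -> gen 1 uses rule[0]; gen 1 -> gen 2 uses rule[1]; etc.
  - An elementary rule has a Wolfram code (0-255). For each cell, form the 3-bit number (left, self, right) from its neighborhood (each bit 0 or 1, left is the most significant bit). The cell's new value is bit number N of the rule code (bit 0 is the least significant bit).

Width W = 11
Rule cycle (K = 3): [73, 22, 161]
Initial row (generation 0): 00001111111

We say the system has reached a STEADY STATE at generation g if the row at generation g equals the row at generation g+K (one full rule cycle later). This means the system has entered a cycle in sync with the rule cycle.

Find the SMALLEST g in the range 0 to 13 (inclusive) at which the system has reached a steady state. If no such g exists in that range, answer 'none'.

Answer: 13

Derivation:
Gen 0: 00001111111
Gen 1 (rule 73): 11101000001
Gen 2 (rule 22): 00001100011
Gen 3 (rule 161): 11100001000
Gen 4 (rule 73): 10101100011
Gen 5 (rule 22): 10100010100
Gen 6 (rule 161): 01001001001
Gen 7 (rule 73): 00000000000
Gen 8 (rule 22): 00000000000
Gen 9 (rule 161): 11111111111
Gen 10 (rule 73): 10000000001
Gen 11 (rule 22): 11000000011
Gen 12 (rule 161): 00011111000
Gen 13 (rule 73): 11010001011
Gen 14 (rule 22): 00011011000
Gen 15 (rule 161): 11000100011
Gen 16 (rule 73): 11010001011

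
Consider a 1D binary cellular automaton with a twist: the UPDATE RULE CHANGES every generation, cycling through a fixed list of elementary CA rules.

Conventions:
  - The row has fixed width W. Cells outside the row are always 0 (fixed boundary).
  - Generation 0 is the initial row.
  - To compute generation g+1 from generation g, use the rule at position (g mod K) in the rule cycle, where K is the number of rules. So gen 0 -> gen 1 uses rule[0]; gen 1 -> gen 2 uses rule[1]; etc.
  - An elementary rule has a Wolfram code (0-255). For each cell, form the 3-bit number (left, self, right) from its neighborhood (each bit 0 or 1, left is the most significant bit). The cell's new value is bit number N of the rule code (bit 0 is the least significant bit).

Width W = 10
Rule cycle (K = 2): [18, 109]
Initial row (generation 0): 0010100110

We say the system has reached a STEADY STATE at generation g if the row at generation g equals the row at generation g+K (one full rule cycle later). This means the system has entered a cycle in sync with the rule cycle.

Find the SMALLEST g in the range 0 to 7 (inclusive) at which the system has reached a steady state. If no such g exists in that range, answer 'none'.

Gen 0: 0010100110
Gen 1 (rule 18): 0100011001
Gen 2 (rule 109): 0101011001
Gen 3 (rule 18): 1000000110
Gen 4 (rule 109): 1011110110
Gen 5 (rule 18): 0000000001
Gen 6 (rule 109): 1111111101
Gen 7 (rule 18): 0000000000
Gen 8 (rule 109): 1111111111
Gen 9 (rule 18): 0000000000

Answer: 7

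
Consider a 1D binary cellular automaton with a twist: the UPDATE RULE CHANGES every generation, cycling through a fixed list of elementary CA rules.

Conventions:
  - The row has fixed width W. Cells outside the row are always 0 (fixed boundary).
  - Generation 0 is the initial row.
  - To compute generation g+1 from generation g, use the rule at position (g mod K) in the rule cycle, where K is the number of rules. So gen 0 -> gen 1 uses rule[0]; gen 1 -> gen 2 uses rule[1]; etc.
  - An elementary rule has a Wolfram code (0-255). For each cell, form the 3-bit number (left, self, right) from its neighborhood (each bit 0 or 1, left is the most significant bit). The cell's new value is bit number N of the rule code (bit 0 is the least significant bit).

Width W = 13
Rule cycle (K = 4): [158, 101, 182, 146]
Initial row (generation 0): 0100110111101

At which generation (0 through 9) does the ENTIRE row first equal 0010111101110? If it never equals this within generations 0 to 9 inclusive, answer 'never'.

Gen 0: 0100110111101
Gen 1 (rule 158): 1111100111001
Gen 2 (rule 101): 0000100001001
Gen 3 (rule 182): 0001110011111
Gen 4 (rule 146): 0010101101110
Gen 5 (rule 158): 0110101001101
Gen 6 (rule 101): 0011111000111
Gen 7 (rule 182): 0101110101010
Gen 8 (rule 146): 1000100000001
Gen 9 (rule 158): 1101110000011

Answer: never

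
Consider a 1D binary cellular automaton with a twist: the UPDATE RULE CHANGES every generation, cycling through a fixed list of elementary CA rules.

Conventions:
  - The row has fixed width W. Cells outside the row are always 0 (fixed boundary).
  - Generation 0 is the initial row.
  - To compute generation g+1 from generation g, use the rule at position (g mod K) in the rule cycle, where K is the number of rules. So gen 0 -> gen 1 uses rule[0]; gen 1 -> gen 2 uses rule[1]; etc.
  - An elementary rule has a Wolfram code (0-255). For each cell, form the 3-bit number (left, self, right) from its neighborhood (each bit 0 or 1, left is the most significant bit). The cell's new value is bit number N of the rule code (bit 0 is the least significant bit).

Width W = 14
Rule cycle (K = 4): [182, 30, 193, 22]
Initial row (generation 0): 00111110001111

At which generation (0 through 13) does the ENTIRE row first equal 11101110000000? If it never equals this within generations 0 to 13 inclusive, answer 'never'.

Gen 0: 00111110001111
Gen 1 (rule 182): 01011101010110
Gen 2 (rule 30): 11010001010101
Gen 3 (rule 193): 01000100000000
Gen 4 (rule 22): 11101110000000
Gen 5 (rule 182): 01010101000000
Gen 6 (rule 30): 11010101100000
Gen 7 (rule 193): 01000000101111
Gen 8 (rule 22): 11100001100000
Gen 9 (rule 182): 01010010010000
Gen 10 (rule 30): 11011111111000
Gen 11 (rule 193): 01001111111011
Gen 12 (rule 22): 11110000000000
Gen 13 (rule 182): 01101000000000

Answer: 4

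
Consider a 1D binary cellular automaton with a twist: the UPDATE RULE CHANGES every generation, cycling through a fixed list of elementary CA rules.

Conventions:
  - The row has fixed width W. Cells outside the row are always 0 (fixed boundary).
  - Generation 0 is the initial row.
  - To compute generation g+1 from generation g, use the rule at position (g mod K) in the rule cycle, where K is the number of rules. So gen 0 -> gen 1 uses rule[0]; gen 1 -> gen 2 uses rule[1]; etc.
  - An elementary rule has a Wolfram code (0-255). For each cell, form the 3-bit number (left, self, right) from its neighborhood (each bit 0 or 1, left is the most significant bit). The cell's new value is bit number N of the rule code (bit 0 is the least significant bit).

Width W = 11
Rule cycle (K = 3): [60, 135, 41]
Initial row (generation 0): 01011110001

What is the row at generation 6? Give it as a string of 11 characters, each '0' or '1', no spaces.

Answer: 00100010010

Derivation:
Gen 0: 01011110001
Gen 1 (rule 60): 01110001001
Gen 2 (rule 135): 10100111011
Gen 3 (rule 41): 01000100110
Gen 4 (rule 60): 01100110101
Gen 5 (rule 135): 10001000101
Gen 6 (rule 41): 00100010010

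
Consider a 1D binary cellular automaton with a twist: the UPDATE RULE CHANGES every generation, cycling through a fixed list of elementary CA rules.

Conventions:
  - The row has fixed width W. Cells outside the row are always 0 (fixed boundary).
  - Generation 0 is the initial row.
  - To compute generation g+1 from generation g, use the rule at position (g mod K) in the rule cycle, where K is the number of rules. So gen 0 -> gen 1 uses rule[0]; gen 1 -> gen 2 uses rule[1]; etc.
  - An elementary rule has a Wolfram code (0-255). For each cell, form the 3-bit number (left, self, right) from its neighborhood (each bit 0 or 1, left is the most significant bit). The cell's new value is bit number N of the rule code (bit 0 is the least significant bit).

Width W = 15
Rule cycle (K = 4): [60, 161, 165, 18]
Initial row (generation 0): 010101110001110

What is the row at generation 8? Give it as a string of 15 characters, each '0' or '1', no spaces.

Gen 0: 010101110001110
Gen 1 (rule 60): 011111001001001
Gen 2 (rule 161): 001110000000000
Gen 3 (rule 165): 100100111111111
Gen 4 (rule 18): 011011000000000
Gen 5 (rule 60): 010110100000000
Gen 6 (rule 161): 001001001111111
Gen 7 (rule 165): 101001000111110
Gen 8 (rule 18): 000110101000001

Answer: 000110101000001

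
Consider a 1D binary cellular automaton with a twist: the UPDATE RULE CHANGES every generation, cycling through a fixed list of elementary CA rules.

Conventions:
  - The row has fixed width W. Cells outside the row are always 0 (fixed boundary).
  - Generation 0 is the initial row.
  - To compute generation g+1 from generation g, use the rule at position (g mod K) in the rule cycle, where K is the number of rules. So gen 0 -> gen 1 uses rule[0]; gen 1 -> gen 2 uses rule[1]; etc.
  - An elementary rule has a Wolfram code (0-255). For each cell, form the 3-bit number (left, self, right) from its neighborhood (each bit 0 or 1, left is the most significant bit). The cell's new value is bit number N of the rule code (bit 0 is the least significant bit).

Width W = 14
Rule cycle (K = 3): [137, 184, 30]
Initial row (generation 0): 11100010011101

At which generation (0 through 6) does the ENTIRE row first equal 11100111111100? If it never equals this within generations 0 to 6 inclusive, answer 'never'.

Answer: never

Derivation:
Gen 0: 11100010011101
Gen 1 (rule 137): 11001000011000
Gen 2 (rule 184): 10100100010100
Gen 3 (rule 30): 10111110110110
Gen 4 (rule 137): 00111100100100
Gen 5 (rule 184): 00111010010010
Gen 6 (rule 30): 01100011111111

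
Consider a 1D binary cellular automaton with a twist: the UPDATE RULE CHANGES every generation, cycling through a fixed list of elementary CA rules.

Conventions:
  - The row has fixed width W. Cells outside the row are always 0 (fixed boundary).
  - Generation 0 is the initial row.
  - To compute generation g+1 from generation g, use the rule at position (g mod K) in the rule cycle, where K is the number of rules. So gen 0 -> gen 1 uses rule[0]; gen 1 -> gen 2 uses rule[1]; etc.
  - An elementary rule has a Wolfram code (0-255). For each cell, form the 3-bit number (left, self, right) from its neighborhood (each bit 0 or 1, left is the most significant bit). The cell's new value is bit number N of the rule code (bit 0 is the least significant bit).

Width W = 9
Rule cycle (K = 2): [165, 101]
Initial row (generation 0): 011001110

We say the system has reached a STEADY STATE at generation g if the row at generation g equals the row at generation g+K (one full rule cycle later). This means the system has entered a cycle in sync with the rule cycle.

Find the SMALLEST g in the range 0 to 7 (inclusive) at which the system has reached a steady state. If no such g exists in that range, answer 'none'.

Gen 0: 011001110
Gen 1 (rule 165): 000000100
Gen 2 (rule 101): 111110101
Gen 3 (rule 165): 011101111
Gen 4 (rule 101): 000110001
Gen 5 (rule 165): 110000101
Gen 6 (rule 101): 010110111
Gen 7 (rule 165): 011001010
Gen 8 (rule 101): 001001110
Gen 9 (rule 165): 101000100

Answer: none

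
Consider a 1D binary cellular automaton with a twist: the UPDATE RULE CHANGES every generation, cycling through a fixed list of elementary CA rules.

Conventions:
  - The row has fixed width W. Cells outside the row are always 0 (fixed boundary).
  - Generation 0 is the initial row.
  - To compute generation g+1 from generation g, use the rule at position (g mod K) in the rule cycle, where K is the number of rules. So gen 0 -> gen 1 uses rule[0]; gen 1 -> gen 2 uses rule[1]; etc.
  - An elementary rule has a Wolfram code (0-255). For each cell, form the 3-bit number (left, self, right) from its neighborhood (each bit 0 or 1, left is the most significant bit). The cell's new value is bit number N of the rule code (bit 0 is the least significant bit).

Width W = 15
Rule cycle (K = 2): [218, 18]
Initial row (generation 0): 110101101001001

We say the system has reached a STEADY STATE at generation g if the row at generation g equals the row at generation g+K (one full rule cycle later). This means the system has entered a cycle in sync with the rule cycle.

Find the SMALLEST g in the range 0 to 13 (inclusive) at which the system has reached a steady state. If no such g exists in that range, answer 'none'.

Gen 0: 110101101001001
Gen 1 (rule 218): 110001100110110
Gen 2 (rule 18): 001010011000001
Gen 3 (rule 218): 010001111100010
Gen 4 (rule 18): 101010000010101
Gen 5 (rule 218): 000001000100000
Gen 6 (rule 18): 000010101010000
Gen 7 (rule 218): 000100000001000
Gen 8 (rule 18): 001010000010100
Gen 9 (rule 218): 010001000100010
Gen 10 (rule 18): 101010101010101
Gen 11 (rule 218): 000000000000000
Gen 12 (rule 18): 000000000000000
Gen 13 (rule 218): 000000000000000
Gen 14 (rule 18): 000000000000000
Gen 15 (rule 218): 000000000000000

Answer: 11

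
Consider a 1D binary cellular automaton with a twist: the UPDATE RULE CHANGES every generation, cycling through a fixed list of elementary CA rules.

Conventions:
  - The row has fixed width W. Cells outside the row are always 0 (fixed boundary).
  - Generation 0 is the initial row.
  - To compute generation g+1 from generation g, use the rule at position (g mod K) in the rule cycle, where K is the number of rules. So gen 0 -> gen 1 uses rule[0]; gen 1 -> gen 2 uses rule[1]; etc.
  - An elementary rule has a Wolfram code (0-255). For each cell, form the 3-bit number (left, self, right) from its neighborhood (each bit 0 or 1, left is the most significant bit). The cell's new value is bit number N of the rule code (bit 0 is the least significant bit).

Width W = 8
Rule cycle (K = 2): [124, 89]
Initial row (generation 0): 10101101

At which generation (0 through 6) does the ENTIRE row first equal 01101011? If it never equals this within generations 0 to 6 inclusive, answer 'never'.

Gen 0: 10101101
Gen 1 (rule 124): 11111111
Gen 2 (rule 89): 10000001
Gen 3 (rule 124): 11000001
Gen 4 (rule 89): 11111100
Gen 5 (rule 124): 10000110
Gen 6 (rule 89): 01110111

Answer: never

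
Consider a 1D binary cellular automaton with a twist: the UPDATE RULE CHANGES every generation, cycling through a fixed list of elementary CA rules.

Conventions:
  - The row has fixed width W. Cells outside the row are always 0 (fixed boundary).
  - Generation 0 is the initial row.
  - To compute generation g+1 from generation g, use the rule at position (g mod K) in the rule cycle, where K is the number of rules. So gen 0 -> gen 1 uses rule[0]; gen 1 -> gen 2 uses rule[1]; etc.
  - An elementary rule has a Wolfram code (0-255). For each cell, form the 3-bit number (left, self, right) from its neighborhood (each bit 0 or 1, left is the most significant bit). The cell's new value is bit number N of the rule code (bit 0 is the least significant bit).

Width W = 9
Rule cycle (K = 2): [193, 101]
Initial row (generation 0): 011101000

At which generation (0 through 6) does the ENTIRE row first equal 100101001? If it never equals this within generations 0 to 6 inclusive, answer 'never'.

Answer: 2

Derivation:
Gen 0: 011101000
Gen 1 (rule 193): 001100011
Gen 2 (rule 101): 100101001
Gen 3 (rule 193): 000000000
Gen 4 (rule 101): 111111111
Gen 5 (rule 193): 011111111
Gen 6 (rule 101): 000000001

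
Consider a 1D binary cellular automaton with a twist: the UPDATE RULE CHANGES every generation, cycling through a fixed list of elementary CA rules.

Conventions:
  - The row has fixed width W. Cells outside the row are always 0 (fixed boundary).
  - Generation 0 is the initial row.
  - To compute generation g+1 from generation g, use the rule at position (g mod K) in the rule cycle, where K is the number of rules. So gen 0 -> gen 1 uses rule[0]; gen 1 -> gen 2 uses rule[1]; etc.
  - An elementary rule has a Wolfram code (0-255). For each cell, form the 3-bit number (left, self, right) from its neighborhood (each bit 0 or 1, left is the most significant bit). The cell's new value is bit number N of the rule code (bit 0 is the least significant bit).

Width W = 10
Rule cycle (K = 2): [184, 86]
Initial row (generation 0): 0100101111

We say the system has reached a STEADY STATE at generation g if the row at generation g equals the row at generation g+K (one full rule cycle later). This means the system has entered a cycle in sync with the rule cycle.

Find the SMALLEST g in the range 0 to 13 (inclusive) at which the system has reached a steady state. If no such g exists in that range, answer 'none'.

Answer: none

Derivation:
Gen 0: 0100101111
Gen 1 (rule 184): 0010011110
Gen 2 (rule 86): 0111100011
Gen 3 (rule 184): 0111010010
Gen 4 (rule 86): 1001011111
Gen 5 (rule 184): 0100111110
Gen 6 (rule 86): 1111000011
Gen 7 (rule 184): 1110100010
Gen 8 (rule 86): 0010110111
Gen 9 (rule 184): 0001101110
Gen 10 (rule 86): 0010100011
Gen 11 (rule 184): 0001010010
Gen 12 (rule 86): 0011011111
Gen 13 (rule 184): 0010111110
Gen 14 (rule 86): 0110000011
Gen 15 (rule 184): 0101000010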